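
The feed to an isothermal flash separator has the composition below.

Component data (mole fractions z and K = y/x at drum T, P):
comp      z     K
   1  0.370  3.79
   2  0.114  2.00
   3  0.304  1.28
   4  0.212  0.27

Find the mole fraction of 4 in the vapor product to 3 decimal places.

Material balance + equilibrium reduce to Σ zᵢ(Kᵢ−1)/(1+ψ(Kᵢ−1)) = 0.
Check two-phase: ΣzᵢKᵢ = 2.077 > 1 and Σzᵢ/Kᵢ = 1.177 > 1, so g(0) = 1.077 > 0 and g(1) = -0.177 < 0.
Iterate (Newton) starting at ψ = 0.5:
  ψ = 0.500: g = 0.3380, g' = -0.851 → ψ = 0.897
  ψ = 0.897: g = -0.0255, g' = -1.230 → ψ = 0.876
Converged at ψ = 0.876.
Compositions from xᵢ = zᵢ/(1+ψ(Kᵢ−1)), yᵢ = Kᵢxᵢ:
  1: x = 0.107, y = 0.407
  2: x = 0.061, y = 0.122
  3: x = 0.244, y = 0.313
  4: x = 0.588, y = 0.159

y_4 = 0.159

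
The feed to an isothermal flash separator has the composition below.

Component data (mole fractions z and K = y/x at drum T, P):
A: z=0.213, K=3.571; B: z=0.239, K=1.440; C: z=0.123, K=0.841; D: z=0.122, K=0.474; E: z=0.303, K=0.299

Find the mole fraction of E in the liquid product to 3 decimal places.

x_E = 0.401

Material balance + equilibrium reduce to Σ zᵢ(Kᵢ−1)/(1+ψ(Kᵢ−1)) = 0.
Check two-phase: ΣzᵢKᵢ = 1.357 > 1 and Σzᵢ/Kᵢ = 1.643 > 1, so g(0) = 0.357 > 0 and g(1) = -0.643 < 0.
Newton–Raphson from ψ = 0.65:
  ψ = 0.650: g = -0.2227, g' = -0.810 → ψ = 0.375
  ψ = 0.375: g = -0.0197, g' = -0.729 → ψ = 0.348
Converged at ψ = 0.348.
Compositions from xᵢ = zᵢ/(1+ψ(Kᵢ−1)), yᵢ = Kᵢxᵢ:
  A: x = 0.112, y = 0.401
  B: x = 0.207, y = 0.298
  C: x = 0.130, y = 0.110
  D: x = 0.149, y = 0.071
  E: x = 0.401, y = 0.120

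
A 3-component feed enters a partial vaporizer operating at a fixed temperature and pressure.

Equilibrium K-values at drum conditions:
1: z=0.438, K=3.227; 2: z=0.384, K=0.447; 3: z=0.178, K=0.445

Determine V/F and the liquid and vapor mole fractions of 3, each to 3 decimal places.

V/F = 0.539, x_3 = 0.254, y_3 = 0.113

Iterate (Newton) starting at V/F = 0.46:
  V/F = 0.460: g = 0.0644, g' = -0.840 → V/F = 0.537
  V/F = 0.537: g = 0.0017, g' = -0.799 → V/F = 0.539
Converged at V/F = 0.539.
Compositions from xᵢ = zᵢ/(1+V/F(Kᵢ−1)), yᵢ = Kᵢxᵢ:
  1: x = 0.199, y = 0.643
  2: x = 0.547, y = 0.244
  3: x = 0.254, y = 0.113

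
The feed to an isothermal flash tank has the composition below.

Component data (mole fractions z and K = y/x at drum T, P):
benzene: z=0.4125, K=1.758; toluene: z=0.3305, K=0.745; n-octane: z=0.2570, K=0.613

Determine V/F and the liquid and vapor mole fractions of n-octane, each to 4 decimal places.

V/F = 0.5323, x_n-octane = 0.3237, y_n-octane = 0.1984

Material balance + equilibrium reduce to Σ zᵢ(Kᵢ−1)/(1+V/F(Kᵢ−1)) = 0.
Check two-phase: ΣzᵢKᵢ = 1.1289 > 1 and Σzᵢ/Kᵢ = 1.0975 > 1, so g(0) = 0.1289 > 0 and g(1) = -0.0975 < 0.
Newton iteration, V/F⁰ = 0.33:
  V/F = 0.3300: g = 0.04407, g' = -0.2279 → V/F = 0.5234
  V/F = 0.5234: g = 0.00188, g' = -0.2106 → V/F = 0.5323
Converged at V/F = 0.5323.
Compositions from xᵢ = zᵢ/(1+V/F(Kᵢ−1)), yᵢ = Kᵢxᵢ:
  benzene: x = 0.2939, y = 0.5167
  toluene: x = 0.3824, y = 0.2849
  n-octane: x = 0.3237, y = 0.1984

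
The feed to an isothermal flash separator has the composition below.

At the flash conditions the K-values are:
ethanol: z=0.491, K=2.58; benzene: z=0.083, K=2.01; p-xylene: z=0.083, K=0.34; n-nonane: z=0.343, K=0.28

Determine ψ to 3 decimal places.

Rachford–Rice: g(ψ) = Σ zᵢ(Kᵢ−1)/(1+ψ(Kᵢ−1)) = 0.
g(0) = ΣzᵢKᵢ − 1 = 0.558 and g(1) = 1 − Σzᵢ/Kᵢ = -0.701, so a root lies in (0, 1).
Iterate (Newton) starting at ψ = 0.55:
  ψ = 0.550: g = -0.0259, g' = -0.962 → ψ = 0.523
Converged at ψ = 0.523.

ψ = 0.523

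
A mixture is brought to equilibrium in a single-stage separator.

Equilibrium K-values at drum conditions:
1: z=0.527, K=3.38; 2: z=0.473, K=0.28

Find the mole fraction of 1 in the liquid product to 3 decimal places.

x_1 = 0.232

Material balance + equilibrium reduce to Σ zᵢ(Kᵢ−1)/(1+V/F(Kᵢ−1)) = 0.
g(0) = ΣzᵢKᵢ − 1 = 0.914 and g(1) = 1 − Σzᵢ/Kᵢ = -0.845, so a root lies in (0, 1).
Binary case is linear: z₁(K₁−1)(1+V/F(K₂−1)) + z₂(K₂−1)(1+V/F(K₁−1)) = 0
⇒ V/F = [z₁(K₁−1)+z₂(K₂−1)] / [−(K₁−1)(K₂−1)] = 0.9137/1.7136 = 0.533
Compositions from xᵢ = zᵢ/(1+V/F(Kᵢ−1)), yᵢ = Kᵢxᵢ:
  1: x = 0.232, y = 0.785
  2: x = 0.768, y = 0.215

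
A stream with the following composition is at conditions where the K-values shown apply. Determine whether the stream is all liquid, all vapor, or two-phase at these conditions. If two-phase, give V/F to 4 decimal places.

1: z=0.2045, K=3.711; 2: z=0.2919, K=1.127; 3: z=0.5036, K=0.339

ΣzᵢKᵢ = 1.2586; Σzᵢ/Kᵢ = 1.7997.
Both exceed 1, so a two-phase solution exists.
Rachford–Rice: g(ψ) = Σ zᵢ(Kᵢ−1)/(1+ψ(Kᵢ−1)) = 0.
Newton iteration, ψ⁰ = 0.65:
  ψ = 0.6500: g = -0.34868, g' = -0.8774 → ψ = 0.2526
  ψ = 0.2526: g = -0.03462, g' = -0.8510 → ψ = 0.2119
  ψ = 0.2119: g = 0.00111, g' = -0.9083 → ψ = 0.2131
Converged at ψ = 0.2131.

two-phase, V/F = 0.2131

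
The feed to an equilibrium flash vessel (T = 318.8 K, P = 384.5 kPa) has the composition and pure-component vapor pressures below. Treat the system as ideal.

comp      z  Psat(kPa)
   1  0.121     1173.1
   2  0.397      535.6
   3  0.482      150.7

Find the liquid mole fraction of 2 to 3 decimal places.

x_2 = 0.371

Raoult's law: Kᵢ = Pᵢˢᵃᵗ/P = Pᵢˢᵃᵗ/384.5.
  K_1 = 1173.1/384.5 = 3.05098, K_2 = 535.6/384.5 = 1.39298, K_3 = 150.7/384.5 = 0.39194
Newton–Raphson from β = 0.65:
  β = 0.650: g = -0.2540, g' = -0.620 → β = 0.240
  β = 0.240: g = -0.0344, g' = -0.524 → β = 0.175
  β = 0.175: g = 0.0008, g' = -0.553 → β = 0.176
Converged at β = 0.176.
Compositions from xᵢ = zᵢ/(1+β(Kᵢ−1)), yᵢ = Kᵢxᵢ:
  1: x = 0.089, y = 0.271
  2: x = 0.371, y = 0.517
  3: x = 0.540, y = 0.212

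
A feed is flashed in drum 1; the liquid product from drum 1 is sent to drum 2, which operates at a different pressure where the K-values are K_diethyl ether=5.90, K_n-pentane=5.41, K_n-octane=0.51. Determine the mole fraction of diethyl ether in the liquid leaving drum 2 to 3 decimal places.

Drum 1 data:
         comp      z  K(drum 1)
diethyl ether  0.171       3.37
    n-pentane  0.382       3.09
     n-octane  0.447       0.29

x_diethyl ether (drum 2) = 0.027

Drum 1:
Rachford–Rice: g(ψ₁) = Σ zᵢ(Kᵢ−1)/(1+ψ₁(Kᵢ−1)) = 0.
Check two-phase: ΣzᵢKᵢ = 1.886 > 1 and Σzᵢ/Kᵢ = 1.716 > 1, so g(0) = 0.886 > 0 and g(1) = -0.716 < 0.
Newton iteration, ψ₁⁰ = 0.3:
  ψ₁ = 0.300: g = 0.3243, g' = -1.322 → ψ₁ = 0.545
  ψ₁ = 0.545: g = 0.0321, g' = -1.147 → ψ₁ = 0.573
Converged at ψ₁ = 0.573.
Drum-1 compositions:
  diethyl ether: x = 0.073, y = 0.244
  n-pentane: x = 0.174, y = 0.537
  n-octane: x = 0.754, y = 0.219
Drum-2 feed = drum-1 liquid: z₂ = (0.0725, 0.1738, 0.7537).
Drum 2:
Let ψ₂ = V/F and solve Σ zᵢ(Kᵢ−1)/(1+ψ₂(Kᵢ−1)) = 0.
Feasibility: ΣzᵢKᵢ = 1.753, Σzᵢ/Kᵢ = 1.522 — both > 1, two phases present.
Newton–Raphson from ψ₂ = 0.5:
  ψ₂ = 0.500: g = -0.1470, g' = -0.793 → ψ₂ = 0.315
  ψ₂ = 0.315: g = 0.0243, g' = -1.116 → ψ₂ = 0.336
  ψ₂ = 0.336: g = 0.0007, g' = -1.056 → ψ₂ = 0.337
Converged at ψ₂ = 0.337.
  diethyl ether: x = 0.027, y = 0.161
  n-pentane: x = 0.070, y = 0.378
  n-octane: x = 0.903, y = 0.460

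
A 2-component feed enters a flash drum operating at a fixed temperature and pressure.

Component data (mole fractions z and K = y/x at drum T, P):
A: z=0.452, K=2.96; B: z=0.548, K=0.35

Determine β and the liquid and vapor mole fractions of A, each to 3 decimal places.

Material balance + equilibrium reduce to Σ zᵢ(Kᵢ−1)/(1+β(Kᵢ−1)) = 0.
Check two-phase: ΣzᵢKᵢ = 1.530 > 1 and Σzᵢ/Kᵢ = 1.718 > 1, so g(0) = 0.530 > 0 and g(1) = -0.718 < 0.
Newton iteration, β⁰ = 0.42:
  β = 0.420: g = -0.0040, g' = -0.960 → β = 0.416
Converged at β = 0.416.
Compositions from xᵢ = zᵢ/(1+β(Kᵢ−1)), yᵢ = Kᵢxᵢ:
  A: x = 0.249, y = 0.737
  B: x = 0.751, y = 0.263

β = 0.416, x_A = 0.249, y_A = 0.737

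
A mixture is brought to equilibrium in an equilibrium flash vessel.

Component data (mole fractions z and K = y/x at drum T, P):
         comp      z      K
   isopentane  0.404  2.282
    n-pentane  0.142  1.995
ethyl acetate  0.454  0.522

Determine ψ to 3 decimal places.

ψ = 0.764

Newton–Raphson from ψ = 0.5:
  ψ = 0.500: g = 0.1248, g' = -0.488 → ψ = 0.756
  ψ = 0.756: g = 0.0041, g' = -0.471 → ψ = 0.764
Converged at ψ = 0.764.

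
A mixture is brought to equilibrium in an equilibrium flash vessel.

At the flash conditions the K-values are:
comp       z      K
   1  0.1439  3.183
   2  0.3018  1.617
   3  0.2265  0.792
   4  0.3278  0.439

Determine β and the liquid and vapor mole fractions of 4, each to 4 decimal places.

Newton–Raphson from β = 0.57:
  β = 0.5700: g = -0.04606, g' = -0.4346 → β = 0.4640
  β = 0.4640: g = 0.00007, g' = -0.4392 → β = 0.4642
Converged at β = 0.4642.
Compositions from xᵢ = zᵢ/(1+β(Kᵢ−1)), yᵢ = Kᵢxᵢ:
  1: x = 0.0715, y = 0.2275
  2: x = 0.2346, y = 0.3794
  3: x = 0.2507, y = 0.1986
  4: x = 0.4432, y = 0.1946

β = 0.4642, x_4 = 0.4432, y_4 = 0.1946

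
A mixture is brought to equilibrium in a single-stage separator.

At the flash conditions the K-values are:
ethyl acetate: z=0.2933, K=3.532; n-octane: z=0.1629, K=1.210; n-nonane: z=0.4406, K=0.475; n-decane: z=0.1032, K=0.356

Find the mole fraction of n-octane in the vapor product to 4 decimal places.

Rachford–Rice: g(ψ) = Σ zᵢ(Kᵢ−1)/(1+ψ(Kᵢ−1)) = 0.
Feasibility: ΣzᵢKᵢ = 1.4791, Σzᵢ/Kᵢ = 1.4351 — both > 1, two phases present.
Iterate (Newton) starting at ψ = 0.57:
  ψ = 0.5700: g = -0.10060, g' = -0.6749 → ψ = 0.4209
  ψ = 0.4209: g = 0.00280, g' = -0.7273 → ψ = 0.4248
Converged at ψ = 0.4248.
Compositions from xᵢ = zᵢ/(1+ψ(Kᵢ−1)), yᵢ = Kᵢxᵢ:
  ethyl acetate: x = 0.1413, y = 0.4991
  n-octane: x = 0.1496, y = 0.1810
  n-nonane: x = 0.5671, y = 0.2694
  n-decane: x = 0.1421, y = 0.0506

y_n-octane = 0.1810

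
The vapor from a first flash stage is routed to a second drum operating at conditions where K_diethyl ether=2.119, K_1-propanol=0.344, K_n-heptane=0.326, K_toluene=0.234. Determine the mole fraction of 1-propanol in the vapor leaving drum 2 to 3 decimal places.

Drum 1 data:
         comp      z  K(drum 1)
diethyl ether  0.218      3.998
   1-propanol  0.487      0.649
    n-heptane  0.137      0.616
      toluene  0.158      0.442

Drum 1:
Rachford–Rice: g(ψ₁) = Σ zᵢ(Kᵢ−1)/(1+ψ₁(Kᵢ−1)) = 0.
g(0) = ΣzᵢKᵢ − 1 = 0.342 and g(1) = 1 − Σzᵢ/Kᵢ = -0.385, so a root lies in (0, 1).
Iterate (Newton) starting at ψ₁ = 0.69:
  ψ₁ = 0.690: g = -0.2275, g' = -0.480 → ψ₁ = 0.216
  ψ₁ = 0.216: g = 0.0541, g' = -0.880 → ψ₁ = 0.278
  ψ₁ = 0.278: g = 0.0042, g' = -0.752 → ψ₁ = 0.283
Converged at ψ₁ = 0.283.
Drum-1 compositions:
  diethyl ether: x = 0.118, y = 0.471
  1-propanol: x = 0.541, y = 0.351
  n-heptane: x = 0.154, y = 0.095
  toluene: x = 0.188, y = 0.083
Drum-2 feed = drum-1 vapor: z₂ = (0.4714, 0.3509, 0.0947, 0.0829).
Drum 2:
Rachford–Rice: g(ψ₂) = Σ zᵢ(Kᵢ−1)/(1+ψ₂(Kᵢ−1)) = 0.
Feasibility: ΣzᵢKᵢ = 1.170, Σzᵢ/Kᵢ = 1.888 — both > 1, two phases present.
Newton iteration, ψ₂⁰ = 0.5:
  ψ₂ = 0.500: g = -0.2035, g' = -0.803 → ψ₂ = 0.246
  ψ₂ = 0.246: g = -0.0160, g' = -0.713 → ψ₂ = 0.224
Converged at ψ₂ = 0.224.
  diethyl ether: x = 0.377, y = 0.799
  1-propanol: x = 0.411, y = 0.142
  n-heptane: x = 0.112, y = 0.036
  toluene: x = 0.100, y = 0.023

y_1-propanol (drum 2) = 0.142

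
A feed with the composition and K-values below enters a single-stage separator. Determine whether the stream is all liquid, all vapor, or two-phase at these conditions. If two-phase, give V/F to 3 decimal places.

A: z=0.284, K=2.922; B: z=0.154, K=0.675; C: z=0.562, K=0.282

ΣzᵢKᵢ = 1.092; Σzᵢ/Kᵢ = 2.318.
Both exceed 1, so a two-phase solution exists.
Material balance + equilibrium reduce to Σ zᵢ(Kᵢ−1)/(1+ψ(Kᵢ−1)) = 0.
Newton iteration, ψ⁰ = 0.54:
  ψ = 0.540: g = -0.4519, g' = -1.049 → ψ = 0.109
  ψ = 0.109: g = -0.0388, g' = -1.075 → ψ = 0.073
  ψ = 0.073: g = 0.0012, g' = -1.146 → ψ = 0.074
Converged at ψ = 0.074.

two-phase, V/F = 0.074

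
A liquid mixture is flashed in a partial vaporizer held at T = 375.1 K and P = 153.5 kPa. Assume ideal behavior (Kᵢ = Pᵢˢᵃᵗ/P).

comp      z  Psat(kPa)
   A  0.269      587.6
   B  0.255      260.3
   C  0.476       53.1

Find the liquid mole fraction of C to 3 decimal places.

Raoult's law: Kᵢ = Pᵢˢᵃᵗ/P = Pᵢˢᵃᵗ/153.5.
  K_A = 587.6/153.5 = 3.82801, K_B = 260.3/153.5 = 1.69577, K_C = 53.1/153.5 = 0.34593
Rachford–Rice: g(ψ) = Σ zᵢ(Kᵢ−1)/(1+ψ(Kᵢ−1)) = 0.
g(0) = ΣzᵢKᵢ − 1 = 0.627 and g(1) = 1 − Σzᵢ/Kᵢ = -0.597, so a root lies in (0, 1).
Newton–Raphson from ψ = 0.4:
  ψ = 0.400: g = 0.0741, g' = -0.923 → ψ = 0.480
  ψ = 0.480: g = 0.0016, g' = -0.889 → ψ = 0.482
Converged at ψ = 0.482.
Compositions from xᵢ = zᵢ/(1+ψ(Kᵢ−1)), yᵢ = Kᵢxᵢ:
  A: x = 0.114, y = 0.436
  B: x = 0.191, y = 0.324
  C: x = 0.695, y = 0.241

x_C = 0.695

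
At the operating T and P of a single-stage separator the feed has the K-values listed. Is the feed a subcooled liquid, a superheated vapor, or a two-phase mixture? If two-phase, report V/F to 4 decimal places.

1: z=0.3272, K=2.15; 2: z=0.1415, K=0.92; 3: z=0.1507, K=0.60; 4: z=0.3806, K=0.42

ΣzᵢKᵢ = 1.0839; Σzᵢ/Kᵢ = 1.4633.
Both exceed 1, so a two-phase solution exists.
Material balance + equilibrium reduce to Σ zᵢ(Kᵢ−1)/(1+ψ(Kᵢ−1)) = 0.
Iterate (Newton) starting at ψ = 0.33:
  ψ = 0.3300: g = -0.08131, g' = -0.4562 → ψ = 0.1518
  ψ = 0.1518: g = 0.00268, g' = -0.4959 → ψ = 0.1572
Converged at ψ = 0.1572.

two-phase, V/F = 0.1572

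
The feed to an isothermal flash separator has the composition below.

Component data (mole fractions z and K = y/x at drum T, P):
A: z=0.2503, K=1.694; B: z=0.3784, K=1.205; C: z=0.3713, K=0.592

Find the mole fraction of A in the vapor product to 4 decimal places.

y_A = 0.3068

Material balance + equilibrium reduce to Σ zᵢ(Kᵢ−1)/(1+V/F(Kᵢ−1)) = 0.
g(0) = ΣzᵢKᵢ − 1 = 0.0998 and g(1) = 1 − Σzᵢ/Kᵢ = -0.0890, so a root lies in (0, 1).
Newton iteration, V/F⁰ = 0.5:
  V/F = 0.5000: g = 0.00900, g' = -0.1771 → V/F = 0.5509
  V/F = 0.5509: g = -0.00004, g' = -0.1788 → V/F = 0.5506
Converged at V/F = 0.5506.
Compositions from xᵢ = zᵢ/(1+V/F(Kᵢ−1)), yᵢ = Kᵢxᵢ:
  A: x = 0.1811, y = 0.3068
  B: x = 0.3400, y = 0.4097
  C: x = 0.4789, y = 0.2835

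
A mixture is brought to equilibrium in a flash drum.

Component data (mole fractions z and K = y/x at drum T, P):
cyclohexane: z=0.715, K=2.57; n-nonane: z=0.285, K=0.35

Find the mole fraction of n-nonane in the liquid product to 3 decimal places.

x_n-nonane = 0.707

Material balance + equilibrium reduce to Σ zᵢ(Kᵢ−1)/(1+ψ(Kᵢ−1)) = 0.
g(0) = ΣzᵢKᵢ − 1 = 0.937 and g(1) = 1 − Σzᵢ/Kᵢ = -0.092, so a root lies in (0, 1).
Binary case is linear: z₁(K₁−1)(1+ψ(K₂−1)) + z₂(K₂−1)(1+ψ(K₁−1)) = 0
⇒ ψ = [z₁(K₁−1)+z₂(K₂−1)] / [−(K₁−1)(K₂−1)] = 0.9373/1.0205 = 0.918
Compositions from xᵢ = zᵢ/(1+ψ(Kᵢ−1)), yᵢ = Kᵢxᵢ:
  cyclohexane: x = 0.293, y = 0.752
  n-nonane: x = 0.707, y = 0.248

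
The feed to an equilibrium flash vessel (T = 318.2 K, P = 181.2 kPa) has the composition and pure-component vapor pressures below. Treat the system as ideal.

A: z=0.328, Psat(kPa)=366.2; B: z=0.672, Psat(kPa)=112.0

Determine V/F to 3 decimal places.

Raoult's law: Kᵢ = Pᵢˢᵃᵗ/P = Pᵢˢᵃᵗ/181.2.
  K_A = 366.2/181.2 = 2.02097, K_B = 112.0/181.2 = 0.61810
Binary case is linear: z₁(K₁−1)(1+V/F(K₂−1)) + z₂(K₂−1)(1+V/F(K₁−1)) = 0
⇒ V/F = [z₁(K₁−1)+z₂(K₂−1)] / [−(K₁−1)(K₂−1)] = 0.0782/0.3899 = 0.201

V/F = 0.201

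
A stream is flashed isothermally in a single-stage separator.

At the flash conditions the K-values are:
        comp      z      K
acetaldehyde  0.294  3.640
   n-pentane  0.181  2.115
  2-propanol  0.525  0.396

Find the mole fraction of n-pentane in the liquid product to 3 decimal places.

Material balance + equilibrium reduce to Σ zᵢ(Kᵢ−1)/(1+β(Kᵢ−1)) = 0.
g(0) = ΣzᵢKᵢ − 1 = 0.661 and g(1) = 1 − Σzᵢ/Kᵢ = -0.492, so a root lies in (0, 1).
Newton iteration, β⁰ = 0.5:
  β = 0.500: g = 0.0098, g' = -0.867 → β = 0.511
Converged at β = 0.511.
Compositions from xᵢ = zᵢ/(1+β(Kᵢ−1)), yᵢ = Kᵢxᵢ:
  acetaldehyde: x = 0.125, y = 0.455
  n-pentane: x = 0.115, y = 0.244
  2-propanol: x = 0.760, y = 0.301

x_n-pentane = 0.115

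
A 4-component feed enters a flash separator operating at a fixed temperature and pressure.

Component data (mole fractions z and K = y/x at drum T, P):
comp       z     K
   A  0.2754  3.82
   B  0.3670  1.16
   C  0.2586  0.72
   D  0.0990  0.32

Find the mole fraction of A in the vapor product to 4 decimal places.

Rachford–Rice: g(ψ) = Σ zᵢ(Kᵢ−1)/(1+ψ(Kᵢ−1)) = 0.
Check two-phase: ΣzᵢKᵢ = 1.6956 > 1 and Σzᵢ/Kᵢ = 1.0570 > 1, so g(0) = 0.6956 > 0 and g(1) = -0.0570 < 0.
Iterate (Newton) starting at ψ = 0.53:
  ψ = 0.5300: g = 0.17517, g' = -0.4998 → ψ = 0.8805
  ψ = 0.8805: g = 0.01057, g' = -0.5078 → ψ = 0.9013
  ψ = 0.9013: g = -0.00016, g' = -0.5235 → ψ = 0.9010
Converged at ψ = 0.9010.
Compositions from xᵢ = zᵢ/(1+ψ(Kᵢ−1)), yᵢ = Kᵢxᵢ:
  A: x = 0.0778, y = 0.2971
  B: x = 0.3208, y = 0.3721
  C: x = 0.3459, y = 0.2490
  D: x = 0.2556, y = 0.0818

y_A = 0.2971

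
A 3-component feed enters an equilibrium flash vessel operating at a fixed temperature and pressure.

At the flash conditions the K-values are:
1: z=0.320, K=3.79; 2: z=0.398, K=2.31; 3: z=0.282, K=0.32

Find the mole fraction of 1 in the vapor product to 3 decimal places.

Material balance + equilibrium reduce to Σ zᵢ(Kᵢ−1)/(1+V/F(Kᵢ−1)) = 0.
Check two-phase: ΣzᵢKᵢ = 2.222 > 1 and Σzᵢ/Kᵢ = 1.138 > 1, so g(0) = 1.222 > 0 and g(1) = -0.138 < 0.
Newton–Raphson from V/F = 0.44:
  V/F = 0.440: g = 0.4579, g' = -1.042 → V/F = 0.879
  V/F = 0.879: g = 0.0239, g' = -1.163 → V/F = 0.900
  V/F = 0.900: g = -0.0005, g' = -1.212 → V/F = 0.899
Converged at V/F = 0.899.
Compositions from xᵢ = zᵢ/(1+V/F(Kᵢ−1)), yᵢ = Kᵢxᵢ:
  1: x = 0.091, y = 0.346
  2: x = 0.183, y = 0.422
  3: x = 0.726, y = 0.232

y_1 = 0.346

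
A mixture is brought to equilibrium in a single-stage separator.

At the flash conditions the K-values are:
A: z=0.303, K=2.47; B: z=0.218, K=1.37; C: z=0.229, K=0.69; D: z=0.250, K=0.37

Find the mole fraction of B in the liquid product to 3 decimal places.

x_B = 0.183

Iterate (Newton) starting at ψ = 0.5:
  ψ = 0.500: g = 0.0108, g' = -0.481 → ψ = 0.523
Converged at ψ = 0.523.
Compositions from xᵢ = zᵢ/(1+ψ(Kᵢ−1)), yᵢ = Kᵢxᵢ:
  A: x = 0.171, y = 0.423
  B: x = 0.183, y = 0.250
  C: x = 0.273, y = 0.189
  D: x = 0.373, y = 0.138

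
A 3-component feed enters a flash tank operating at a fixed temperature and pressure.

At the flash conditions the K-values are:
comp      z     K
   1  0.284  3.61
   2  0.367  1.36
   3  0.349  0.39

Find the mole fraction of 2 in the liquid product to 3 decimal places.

x_2 = 0.294

Material balance + equilibrium reduce to Σ zᵢ(Kᵢ−1)/(1+V/F(Kᵢ−1)) = 0.
Check two-phase: ΣzᵢKᵢ = 1.660 > 1 and Σzᵢ/Kᵢ = 1.243 > 1, so g(0) = 0.660 > 0 and g(1) = -0.243 < 0.
Newton iteration, V/F⁰ = 0.5:
  V/F = 0.500: g = 0.1272, g' = -0.667 → V/F = 0.691
  V/F = 0.691: g = 0.0024, g' = -0.665 → V/F = 0.694
Converged at V/F = 0.694.
Compositions from xᵢ = zᵢ/(1+V/F(Kᵢ−1)), yᵢ = Kᵢxᵢ:
  1: x = 0.101, y = 0.365
  2: x = 0.294, y = 0.399
  3: x = 0.605, y = 0.236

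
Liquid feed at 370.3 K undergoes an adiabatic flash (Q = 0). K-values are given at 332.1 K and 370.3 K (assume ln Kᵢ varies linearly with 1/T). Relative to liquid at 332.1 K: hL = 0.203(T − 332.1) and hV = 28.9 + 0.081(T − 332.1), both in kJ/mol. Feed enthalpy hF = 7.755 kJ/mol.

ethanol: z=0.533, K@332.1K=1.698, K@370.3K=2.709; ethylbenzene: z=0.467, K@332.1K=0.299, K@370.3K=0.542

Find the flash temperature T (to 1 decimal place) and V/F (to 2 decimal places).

Adiabatic flash: solve Rachford–Rice at each trial T, then check hF = ψ·hV(T) + (1−ψ)·hL(T).
  T = 332.1 K: K = (1.698, 0.299), RR gives ψ = 0.091, H_out = 2.638 kJ/mol
  T = 370.3 K: K = (2.709, 0.542), RR gives ψ = 0.890, H_out = 29.340 kJ/mol
  T = 351.2 K: K = (2.172, 0.409), RR gives ψ = 0.504, H_out = 17.259 kJ/mol
  T = 341.6 K: K = (1.926, 0.351), RR gives ψ = 0.317, H_out = 10.719 kJ/mol
  T = 336.9 K: K = (1.811, 0.325), RR gives ψ = 0.213, H_out = 7.018 kJ/mol
  T = 339.2 K: K = (1.867, 0.337), RR gives ψ = 0.266, H_out = 8.887 kJ/mol
Linear interpolation between T = 336.9 (H_out = 7.018) and T = 339.2 (H_out = 8.887) on hF = 7.755 gives T ≈ 337.8 K, at which ψ = 0.23.

T = 337.8 K, V/F = 0.23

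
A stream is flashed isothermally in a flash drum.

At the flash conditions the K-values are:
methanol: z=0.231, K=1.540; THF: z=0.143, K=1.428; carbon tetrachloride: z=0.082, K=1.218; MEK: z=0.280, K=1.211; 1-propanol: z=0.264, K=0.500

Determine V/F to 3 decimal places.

Newton iteration, V/F⁰ = 0.5:
  V/F = 0.500: g = 0.0422, g' = -0.190 → V/F = 0.722
  V/F = 0.722: g = -0.0033, g' = -0.224 → V/F = 0.707
Converged at V/F = 0.707.

V/F = 0.707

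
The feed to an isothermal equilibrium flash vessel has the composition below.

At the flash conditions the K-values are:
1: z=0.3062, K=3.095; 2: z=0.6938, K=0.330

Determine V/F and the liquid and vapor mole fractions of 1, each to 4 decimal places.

V/F = 0.1258, x_1 = 0.2423, y_1 = 0.7500

Material balance + equilibrium reduce to Σ zᵢ(Kᵢ−1)/(1+V/F(Kᵢ−1)) = 0.
Feasibility: ΣzᵢKᵢ = 1.1766, Σzᵢ/Kᵢ = 2.2014 — both > 1, two phases present.
Binary case is linear: z₁(K₁−1)(1+V/F(K₂−1)) + z₂(K₂−1)(1+V/F(K₁−1)) = 0
⇒ V/F = [z₁(K₁−1)+z₂(K₂−1)] / [−(K₁−1)(K₂−1)] = 0.17664/1.40365 = 0.1258
Compositions from xᵢ = zᵢ/(1+V/F(Kᵢ−1)), yᵢ = Kᵢxᵢ:
  1: x = 0.2423, y = 0.7500
  2: x = 0.7577, y = 0.2500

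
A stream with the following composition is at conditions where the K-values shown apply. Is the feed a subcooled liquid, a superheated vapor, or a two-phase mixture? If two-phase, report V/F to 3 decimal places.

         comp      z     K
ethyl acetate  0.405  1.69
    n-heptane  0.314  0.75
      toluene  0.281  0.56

ΣzᵢKᵢ = 1.077; Σzᵢ/Kᵢ = 1.160.
Both exceed 1, so a two-phase solution exists.
Rachford–Rice: g(ψ) = Σ zᵢ(Kᵢ−1)/(1+ψ(Kᵢ−1)) = 0.
Newton iteration, ψ⁰ = 0.68:
  ψ = 0.680: g = -0.0808, g' = -0.229 → ψ = 0.327
  ψ = 0.327: g = -0.0018, g' = -0.226 → ψ = 0.319
Converged at ψ = 0.319.

two-phase, V/F = 0.319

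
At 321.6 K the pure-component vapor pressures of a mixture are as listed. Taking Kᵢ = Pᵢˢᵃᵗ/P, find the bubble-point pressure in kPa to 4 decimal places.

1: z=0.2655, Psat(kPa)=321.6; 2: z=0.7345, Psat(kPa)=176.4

Pbub = 214.9506 kPa

At the bubble point ψ → 0, so ΣzᵢKᵢ = 1 with Kᵢ = Pᵢˢᵃᵗ/P ⇒ P = ΣzᵢPᵢˢᵃᵗ.
P = 0.2655·321.6 + 0.7345·176.4 = 214.9506 kPa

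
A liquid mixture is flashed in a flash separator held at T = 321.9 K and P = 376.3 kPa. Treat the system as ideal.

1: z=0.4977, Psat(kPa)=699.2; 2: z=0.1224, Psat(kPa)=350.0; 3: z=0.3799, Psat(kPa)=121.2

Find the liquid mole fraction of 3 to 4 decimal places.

Raoult's law: Kᵢ = Pᵢˢᵃᵗ/P = Pᵢˢᵃᵗ/376.3.
  K_1 = 699.2/376.3 = 1.858092, K_2 = 350.0/376.3 = 0.930109, K_3 = 121.2/376.3 = 0.322083
Newton iteration, ψ⁰ = 0.65:
  ψ = 0.6500: g = -0.19523, g' = -0.7097 → ψ = 0.3749
  ψ = 0.3749: g = -0.03097, g' = -0.5243 → ψ = 0.3158
  ψ = 0.3158: g = -0.00045, g' = -0.5102 → ψ = 0.3150
Converged at ψ = 0.3150.
Compositions from xᵢ = zᵢ/(1+ψ(Kᵢ−1)), yᵢ = Kᵢxᵢ:
  1: x = 0.3918, y = 0.7280
  2: x = 0.1252, y = 0.1164
  3: x = 0.4830, y = 0.1556

x_3 = 0.4830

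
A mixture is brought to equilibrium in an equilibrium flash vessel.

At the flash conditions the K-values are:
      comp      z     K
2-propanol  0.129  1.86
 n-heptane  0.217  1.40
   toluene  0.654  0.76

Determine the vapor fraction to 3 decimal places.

Material balance + equilibrium reduce to Σ zᵢ(Kᵢ−1)/(1+ψ(Kᵢ−1)) = 0.
Feasibility: ΣzᵢKᵢ = 1.041, Σzᵢ/Kᵢ = 1.085 — both > 1, two phases present.
Newton–Raphson from ψ = 0.34:
  ψ = 0.340: g = -0.0087, g' = -0.129 → ψ = 0.273
  ψ = 0.273: g = 0.0002, g' = -0.134 → ψ = 0.274
Converged at ψ = 0.274.

ψ = 0.274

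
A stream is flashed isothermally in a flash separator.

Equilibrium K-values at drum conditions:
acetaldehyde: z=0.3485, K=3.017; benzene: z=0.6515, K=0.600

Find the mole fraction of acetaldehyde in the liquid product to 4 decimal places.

x_acetaldehyde = 0.1655

Material balance + equilibrium reduce to Σ zᵢ(Kᵢ−1)/(1+ψ(Kᵢ−1)) = 0.
Check two-phase: ΣzᵢKᵢ = 1.4423 > 1 and Σzᵢ/Kᵢ = 1.2013 > 1, so g(0) = 0.4423 > 0 and g(1) = -0.2013 < 0.
Newton iteration, ψ⁰ = 0.5:
  ψ = 0.5000: g = 0.02422, g' = -0.5143 → ψ = 0.5471
  ψ = 0.5471: g = 0.00056, g' = -0.4913 → ψ = 0.5482
Converged at ψ = 0.5482.
Compositions from xᵢ = zᵢ/(1+ψ(Kᵢ−1)), yᵢ = Kᵢxᵢ:
  acetaldehyde: x = 0.1655, y = 0.4993
  benzene: x = 0.8345, y = 0.5007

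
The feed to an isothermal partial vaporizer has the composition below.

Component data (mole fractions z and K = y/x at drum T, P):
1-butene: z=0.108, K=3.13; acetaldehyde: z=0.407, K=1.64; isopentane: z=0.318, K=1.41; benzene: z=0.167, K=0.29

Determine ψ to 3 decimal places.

ψ = 0.913

Rachford–Rice: g(ψ) = Σ zᵢ(Kᵢ−1)/(1+ψ(Kᵢ−1)) = 0.
g(0) = ΣzᵢKᵢ − 1 = 0.502 and g(1) = 1 − Σzᵢ/Kᵢ = -0.084, so a root lies in (0, 1).
Iterate (Newton) starting at ψ = 0.61:
  ψ = 0.610: g = 0.1825, g' = -0.475 → ψ = 0.994
  ψ = 0.994: g = -0.0776, g' = -1.113 → ψ = 0.925
  ψ = 0.925: g = -0.0094, g' = -0.863 → ψ = 0.914
  ψ = 0.914: g = -0.0002, g' = -0.833 → ψ = 0.913
Converged at ψ = 0.913.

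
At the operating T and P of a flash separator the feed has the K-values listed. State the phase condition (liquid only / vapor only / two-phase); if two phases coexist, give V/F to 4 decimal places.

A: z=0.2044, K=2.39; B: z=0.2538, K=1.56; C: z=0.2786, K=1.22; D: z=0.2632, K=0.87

vapor only

ΣzᵢKᵢ = 1.4533; Σzᵢ/Kᵢ = 0.7791.
Since Σzᵢ/Kᵢ < 1 the mixture is above its dew point — single vapor phase.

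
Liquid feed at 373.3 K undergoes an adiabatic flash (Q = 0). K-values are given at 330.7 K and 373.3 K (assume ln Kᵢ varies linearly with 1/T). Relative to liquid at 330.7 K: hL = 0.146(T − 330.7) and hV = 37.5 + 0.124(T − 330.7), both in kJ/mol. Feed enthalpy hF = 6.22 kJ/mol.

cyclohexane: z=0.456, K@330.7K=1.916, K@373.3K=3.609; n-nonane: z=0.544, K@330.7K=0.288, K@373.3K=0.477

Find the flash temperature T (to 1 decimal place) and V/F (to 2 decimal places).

T = 335.3 K, V/F = 0.15

Adiabatic flash: solve Rachford–Rice at each trial T, then check hF = ψ·hV(T) + (1−ψ)·hL(T).
  T = 330.7 K: K = (1.916, 0.288), RR gives ψ = 0.047, H_out = 1.746 kJ/mol
  T = 373.3 K: K = (3.609, 0.477), RR gives ψ = 0.663, H_out = 30.475 kJ/mol
  T = 352.0 K: K = (2.680, 0.376), RR gives ψ = 0.407, H_out = 18.198 kJ/mol
  T = 341.4 K: K = (2.280, 0.331), RR gives ψ = 0.256, H_out = 11.117 kJ/mol
  T = 336.0 K: K = (2.091, 0.309), RR gives ψ = 0.161, H_out = 6.801 kJ/mol
  T = 333.4 K: K = (2.004, 0.298), RR gives ψ = 0.108, H_out = 4.447 kJ/mol
  T = 334.7 K: K = (2.047, 0.304), RR gives ψ = 0.135, H_out = 5.650 kJ/mol
Linear interpolation between T = 334.7 (H_out = 5.650) and T = 336.0 (H_out = 6.801) on hF = 6.22 gives T ≈ 335.3 K, at which ψ = 0.15.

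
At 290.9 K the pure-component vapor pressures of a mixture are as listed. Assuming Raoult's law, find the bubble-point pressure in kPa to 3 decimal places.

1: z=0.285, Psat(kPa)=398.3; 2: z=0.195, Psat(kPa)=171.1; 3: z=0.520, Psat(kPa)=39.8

At the bubble point ψ → 0, so ΣzᵢKᵢ = 1 with Kᵢ = Pᵢˢᵃᵗ/P ⇒ P = ΣzᵢPᵢˢᵃᵗ.
P = 0.285·398.3 + 0.195·171.1 + 0.520·39.8 = 167.576 kPa

Pbub = 167.576 kPa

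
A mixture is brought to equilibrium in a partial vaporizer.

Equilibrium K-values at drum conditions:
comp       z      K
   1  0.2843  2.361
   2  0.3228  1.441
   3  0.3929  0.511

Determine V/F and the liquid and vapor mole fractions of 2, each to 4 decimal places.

Material balance + equilibrium reduce to Σ zᵢ(Kᵢ−1)/(1+V/F(Kᵢ−1)) = 0.
g(0) = ΣzᵢKᵢ − 1 = 0.3372 and g(1) = 1 − Σzᵢ/Kᵢ = -0.1133, so a root lies in (0, 1).
Newton iteration, V/F⁰ = 0.5:
  V/F = 0.5000: g = 0.09258, g' = -0.3932 → V/F = 0.7354
  V/F = 0.7354: g = 0.00084, g' = -0.3964 → V/F = 0.7376
Converged at V/F = 0.7376.
Compositions from xᵢ = zᵢ/(1+V/F(Kᵢ−1)), yᵢ = Kᵢxᵢ:
  1: x = 0.1419, y = 0.3350
  2: x = 0.2436, y = 0.3510
  3: x = 0.6145, y = 0.3140

V/F = 0.7376, x_2 = 0.2436, y_2 = 0.3510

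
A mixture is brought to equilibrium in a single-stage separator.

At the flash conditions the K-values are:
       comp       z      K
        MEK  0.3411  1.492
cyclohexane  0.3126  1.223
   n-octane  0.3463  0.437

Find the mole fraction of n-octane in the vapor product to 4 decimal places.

Newton–Raphson from ψ = 0.3:
  ψ = 0.3000: g = -0.02301, g' = -0.2353 → ψ = 0.2022
  ψ = 0.2022: g = -0.00067, g' = -0.2223 → ψ = 0.1992
Converged at ψ = 0.1992.
Compositions from xᵢ = zᵢ/(1+ψ(Kᵢ−1)), yᵢ = Kᵢxᵢ:
  MEK: x = 0.3107, y = 0.4635
  cyclohexane: x = 0.2993, y = 0.3661
  n-octane: x = 0.3900, y = 0.1704

y_n-octane = 0.1704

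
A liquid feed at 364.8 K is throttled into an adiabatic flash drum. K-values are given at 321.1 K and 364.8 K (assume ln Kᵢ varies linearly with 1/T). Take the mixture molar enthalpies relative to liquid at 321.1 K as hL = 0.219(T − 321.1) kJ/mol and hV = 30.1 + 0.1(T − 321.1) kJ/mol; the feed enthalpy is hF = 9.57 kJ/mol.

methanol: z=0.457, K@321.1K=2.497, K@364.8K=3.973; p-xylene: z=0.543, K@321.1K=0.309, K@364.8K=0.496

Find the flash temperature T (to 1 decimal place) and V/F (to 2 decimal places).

Adiabatic flash: solve Rachford–Rice at each trial T, then check hF = ψ·hV(T) + (1−ψ)·hL(T).
  T = 321.1 K: K = (2.497, 0.309), RR gives ψ = 0.299, H_out = 8.989 kJ/mol
  T = 364.8 K: K = (3.973, 0.496), RR gives ψ = 0.724, H_out = 27.600 kJ/mol
  T = 343.0 K: K = (3.198, 0.398), RR gives ψ = 0.512, H_out = 18.864 kJ/mol
  T = 332.1 K: K = (2.839, 0.352), RR gives ψ = 0.410, H_out = 14.220 kJ/mol
  T = 326.6 K: K = (2.665, 0.330), RR gives ψ = 0.356, H_out = 11.696 kJ/mol
  T = 323.9 K: K = (2.582, 0.320), RR gives ψ = 0.329, H_out = 10.394 kJ/mol
  T = 322.5 K: K = (2.539, 0.314), RR gives ψ = 0.314, H_out = 9.699 kJ/mol
Linear interpolation between T = 321.1 (H_out = 8.989) and T = 322.5 (H_out = 9.699) on hF = 9.57 gives T ≈ 322.2 K, at which ψ = 0.31.

T = 322.2 K, V/F = 0.31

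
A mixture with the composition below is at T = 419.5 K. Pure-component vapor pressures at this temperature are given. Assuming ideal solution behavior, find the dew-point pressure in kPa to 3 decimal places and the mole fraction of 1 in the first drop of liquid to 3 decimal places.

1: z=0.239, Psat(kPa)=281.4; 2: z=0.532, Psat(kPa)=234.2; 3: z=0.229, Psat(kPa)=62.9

At the dew point ψ → 1, so Σzᵢ/Kᵢ = 1 with Kᵢ = Pᵢˢᵃᵗ/P ⇒ 1/P = Σzᵢ/Pᵢˢᵃᵗ.
1/P = 0.239/281.4 + 0.532/234.2 + 0.229/62.9 = 0.006762 ⇒ P = 147.894 kPa
xᵢ = zᵢP/Pᵢˢᵃᵗ ⇒ x_1 = 0.239·147.894/281.4 = 0.126

Pdew = 147.894 kPa, x_1 = 0.126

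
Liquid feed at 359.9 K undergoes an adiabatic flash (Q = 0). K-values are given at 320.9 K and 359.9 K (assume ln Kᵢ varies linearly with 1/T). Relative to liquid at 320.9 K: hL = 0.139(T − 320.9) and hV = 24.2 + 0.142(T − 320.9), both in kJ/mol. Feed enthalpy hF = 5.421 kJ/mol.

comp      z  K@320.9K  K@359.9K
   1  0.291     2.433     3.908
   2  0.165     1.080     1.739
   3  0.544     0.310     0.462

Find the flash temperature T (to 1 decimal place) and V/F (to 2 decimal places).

T = 328.5 K, V/F = 0.18

Adiabatic flash: solve Rachford–Rice at each trial T, then check hF = ψ·hV(T) + (1−ψ)·hL(T).
  T = 320.9 K: K = (2.433, 1.080, 0.310), RR gives ψ = 0.067, H_out = 1.623 kJ/mol
  T = 359.9 K: K = (3.908, 1.739, 0.462), RR gives ψ = 0.545, H_out = 18.681 kJ/mol
  T = 340.4 K: K = (3.126, 1.389, 0.383), RR gives ψ = 0.329, H_out = 10.680 kJ/mol
  T = 330.6 K: K = (2.766, 1.229, 0.345), RR gives ψ = 0.208, H_out = 6.377 kJ/mol
  T = 325.8 K: K = (2.598, 1.154, 0.328), RR gives ψ = 0.141, H_out = 4.106 kJ/mol
  T = 328.2 K: K = (2.682, 1.191, 0.336), RR gives ψ = 0.175, H_out = 5.259 kJ/mol
Linear interpolation between T = 328.2 (H_out = 5.259) and T = 330.6 (H_out = 6.377) on hF = 5.421 gives T ≈ 328.5 K, at which ψ = 0.18.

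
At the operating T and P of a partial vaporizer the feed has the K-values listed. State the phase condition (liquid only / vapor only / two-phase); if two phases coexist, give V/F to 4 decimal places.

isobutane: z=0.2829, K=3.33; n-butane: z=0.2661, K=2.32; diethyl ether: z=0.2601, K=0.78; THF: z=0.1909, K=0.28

two-phase, V/F = 0.8085

ΣzᵢKᵢ = 1.8157; Σzᵢ/Kᵢ = 1.2149.
Both exceed 1, so a two-phase solution exists.
Iterate (Newton) starting at ψ = 0.47:
  ψ = 0.4700: g = 0.25982, g' = -0.7682 → ψ = 0.8082
  ψ = 0.8082: g = 0.00023, g' = -0.8781 → ψ = 0.8085
Converged at ψ = 0.8085.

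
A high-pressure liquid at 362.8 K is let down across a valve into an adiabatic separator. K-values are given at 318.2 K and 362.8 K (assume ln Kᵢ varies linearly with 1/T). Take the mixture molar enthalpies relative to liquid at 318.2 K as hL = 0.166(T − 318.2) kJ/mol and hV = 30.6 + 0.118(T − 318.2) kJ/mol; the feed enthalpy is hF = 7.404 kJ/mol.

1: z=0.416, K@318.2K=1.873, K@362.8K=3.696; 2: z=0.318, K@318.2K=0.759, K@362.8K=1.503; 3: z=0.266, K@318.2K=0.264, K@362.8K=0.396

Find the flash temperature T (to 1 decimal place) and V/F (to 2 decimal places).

T = 319.3 K, V/F = 0.24

Adiabatic flash: solve Rachford–Rice at each trial T, then check hF = ψ·hV(T) + (1−ψ)·hL(T).
  T = 318.2 K: K = (1.873, 0.759, 0.264), RR gives ψ = 0.198, H_out = 6.058 kJ/mol
  T = 362.8 K: K = (3.696, 1.503, 0.396), RR gives ψ = 1.000, H_out = 35.863 kJ/mol
  T = 340.5 K: K = (2.690, 1.092, 0.328), RR gives ψ = 0.717, H_out = 24.879 kJ/mol
  T = 329.4 K: K = (2.260, 0.917, 0.295), RR gives ψ = 0.508, H_out = 17.136 kJ/mol
  T = 323.8 K: K = (2.061, 0.836, 0.279), RR gives ψ = 0.370, H_out = 12.149 kJ/mol
  T = 321.0 K: K = (1.966, 0.797, 0.272), RR gives ψ = 0.289, H_out = 9.268 kJ/mol
  T = 319.6 K: K = (1.919, 0.778, 0.268), RR gives ψ = 0.245, H_out = 7.709 kJ/mol
Linear interpolation between T = 318.2 (H_out = 6.058) and T = 319.6 (H_out = 7.709) on hF = 7.404 gives T ≈ 319.3 K, at which ψ = 0.24.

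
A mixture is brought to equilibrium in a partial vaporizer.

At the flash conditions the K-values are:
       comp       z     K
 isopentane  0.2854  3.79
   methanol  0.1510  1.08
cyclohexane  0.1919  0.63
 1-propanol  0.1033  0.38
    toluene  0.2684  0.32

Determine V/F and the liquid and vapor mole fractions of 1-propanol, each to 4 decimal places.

Rachford–Rice: g(V/F) = Σ zᵢ(Kᵢ−1)/(1+V/F(Kᵢ−1)) = 0.
Feasibility: ΣzᵢKᵢ = 1.4908, Σzᵢ/Kᵢ = 1.6303 — both > 1, two phases present.
Newton–Raphson from V/F = 0.63:
  V/F = 0.6300: g = -0.21674, g' = -0.8244 → V/F = 0.3671
  V/F = 0.3671: g = -0.00321, g' = -0.8652 → V/F = 0.3634
Converged at V/F = 0.3634.
Compositions from xᵢ = zᵢ/(1+V/F(Kᵢ−1)), yᵢ = Kᵢxᵢ:
  isopentane: x = 0.1417, y = 0.5371
  methanol: x = 0.1467, y = 0.1585
  cyclohexane: x = 0.2217, y = 0.1397
  1-propanol: x = 0.1333, y = 0.0507
  toluene: x = 0.3565, y = 0.1141

V/F = 0.3634, x_1-propanol = 0.1333, y_1-propanol = 0.0507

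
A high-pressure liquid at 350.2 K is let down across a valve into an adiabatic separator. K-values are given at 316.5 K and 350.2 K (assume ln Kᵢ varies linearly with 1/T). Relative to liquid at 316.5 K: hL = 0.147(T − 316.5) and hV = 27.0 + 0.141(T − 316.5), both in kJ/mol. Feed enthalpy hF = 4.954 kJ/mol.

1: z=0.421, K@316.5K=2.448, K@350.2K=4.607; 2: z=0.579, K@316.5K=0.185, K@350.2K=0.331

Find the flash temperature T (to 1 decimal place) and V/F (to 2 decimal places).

Adiabatic flash: solve Rachford–Rice at each trial T, then check hF = ψ·hV(T) + (1−ψ)·hL(T).
  T = 316.5 K: K = (2.448, 0.185), RR gives ψ = 0.117, H_out = 3.151 kJ/mol
  T = 350.2 K: K = (4.607, 0.331), RR gives ψ = 0.469, H_out = 17.516 kJ/mol
  T = 333.4 K: K = (3.416, 0.251), RR gives ψ = 0.323, H_out = 11.163 kJ/mol
  T = 324.9 K: K = (2.901, 0.216), RR gives ψ = 0.233, H_out = 7.505 kJ/mol
  T = 320.7 K: K = (2.668, 0.200), RR gives ψ = 0.179, H_out = 5.454 kJ/mol
  T = 318.6 K: K = (2.556, 0.193), RR gives ψ = 0.149, H_out = 4.339 kJ/mol
  T = 319.6 K: K = (2.609, 0.196), RR gives ψ = 0.164, H_out = 4.878 kJ/mol
Linear interpolation between T = 319.6 (H_out = 4.878) and T = 320.7 (H_out = 5.454) on hF = 4.954 gives T ≈ 319.7 K, at which ψ = 0.17.

T = 319.7 K, V/F = 0.17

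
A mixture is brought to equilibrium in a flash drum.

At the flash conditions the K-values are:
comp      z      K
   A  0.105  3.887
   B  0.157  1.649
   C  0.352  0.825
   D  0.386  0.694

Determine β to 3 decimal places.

Rachford–Rice: g(β) = Σ zᵢ(Kᵢ−1)/(1+β(Kᵢ−1)) = 0.
Check two-phase: ΣzᵢKᵢ = 1.225 > 1 and Σzᵢ/Kᵢ = 1.105 > 1, so g(0) = 0.225 > 0 and g(1) = -0.105 < 0.
Newton–Raphson from β = 0.37:
  β = 0.370: g = 0.0297, g' = -0.306 → β = 0.467
  β = 0.467: g = 0.0024, g' = -0.260 → β = 0.476
Converged at β = 0.476.

β = 0.476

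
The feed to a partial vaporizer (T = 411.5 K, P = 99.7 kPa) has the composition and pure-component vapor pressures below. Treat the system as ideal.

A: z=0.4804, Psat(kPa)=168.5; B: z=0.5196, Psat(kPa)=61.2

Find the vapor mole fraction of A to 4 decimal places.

y_A = 0.6064

Raoult's law: Kᵢ = Pᵢˢᵃᵗ/P = Pᵢˢᵃᵗ/99.7.
  K_A = 168.5/99.7 = 1.690070, K_B = 61.2/99.7 = 0.613842
Let ψ = V/F and solve Σ zᵢ(Kᵢ−1)/(1+ψ(Kᵢ−1)) = 0.
Feasibility: ΣzᵢKᵢ = 1.1309, Σzᵢ/Kᵢ = 1.1307 — both > 1, two phases present.
Newton–Raphson from ψ = 0.5:
  ψ = 0.5000: g = -0.00219, g' = -0.2454 → ψ = 0.4911
Converged at ψ = 0.4911.
Compositions from xᵢ = zᵢ/(1+ψ(Kᵢ−1)), yᵢ = Kᵢxᵢ:
  A: x = 0.3588, y = 0.6064
  B: x = 0.6412, y = 0.3936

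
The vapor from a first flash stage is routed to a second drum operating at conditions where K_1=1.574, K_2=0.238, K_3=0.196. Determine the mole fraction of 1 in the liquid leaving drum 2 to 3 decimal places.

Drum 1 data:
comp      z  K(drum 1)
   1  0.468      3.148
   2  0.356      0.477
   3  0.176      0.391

x_1 (drum 2) = 0.574

Drum 1:
Let ψ₁ = V/F and solve Σ zᵢ(Kᵢ−1)/(1+ψ₁(Kᵢ−1)) = 0.
Check two-phase: ΣzᵢKᵢ = 1.712 > 1 and Σzᵢ/Kᵢ = 1.345 > 1, so g(0) = 0.712 > 0 and g(1) = -0.345 < 0.
Newton–Raphson from ψ₁ = 0.5:
  ψ₁ = 0.500: g = 0.0785, g' = -0.815 → ψ₁ = 0.596
  ψ₁ = 0.596: g = 0.0019, g' = -0.782 → ψ₁ = 0.599
Converged at ψ₁ = 0.599.
Drum-1 compositions:
  1: x = 0.205, y = 0.644
  2: x = 0.518, y = 0.247
  3: x = 0.277, y = 0.108
Drum-2 feed = drum-1 vapor: z₂ = (0.6445, 0.2472, 0.1083).
Drum 2:
Material balance + equilibrium reduce to Σ zᵢ(Kᵢ−1)/(1+ψ₂(Kᵢ−1)) = 0.
Feasibility: ΣzᵢKᵢ = 1.094, Σzᵢ/Kᵢ = 2.001 — both > 1, two phases present.
Newton iteration, ψ₂⁰ = 0.38:
  ψ₂ = 0.380: g = -0.0869, g' = -0.573 → ψ₂ = 0.228
  ψ₂ = 0.228: g = -0.0077, g' = -0.481 → ψ₂ = 0.212
Converged at ψ₂ = 0.212.
  1: x = 0.574, y = 0.904
  2: x = 0.295, y = 0.070
  3: x = 0.131, y = 0.026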